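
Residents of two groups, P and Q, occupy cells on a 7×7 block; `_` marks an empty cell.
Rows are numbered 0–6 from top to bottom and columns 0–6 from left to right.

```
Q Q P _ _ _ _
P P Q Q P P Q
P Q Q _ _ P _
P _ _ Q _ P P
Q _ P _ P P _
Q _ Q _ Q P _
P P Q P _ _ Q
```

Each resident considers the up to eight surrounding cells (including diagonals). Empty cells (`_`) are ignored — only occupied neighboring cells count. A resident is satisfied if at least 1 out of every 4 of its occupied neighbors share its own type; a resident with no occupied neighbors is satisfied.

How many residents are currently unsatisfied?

(0,0)Q 1/3 ok
(0,1)Q 2/5 ok
(0,2)P 1/4 ok
(1,0)P 2/5 ok
(1,1)P 3/8 ok
(1,2)Q 4/6 ok
(1,3)Q 2/4 ok
(1,4)P 2/3 ok
(1,5)P 2/3 ok
(1,6)Q 0/2 unhappy
(2,0)P 3/4 ok
(2,1)Q 2/6 ok
(2,2)Q 4/5 ok
(2,5)P 4/5 ok
(3,0)P 1/3 ok
(3,3)Q 1/3 ok
(3,5)P 4/4 ok
(3,6)P 3/3 ok
(4,0)Q 1/2 ok
(4,2)P 0/2 unhappy
(4,4)P 3/5 ok
(4,5)P 4/5 ok
(5,0)Q 1/3 ok
(5,2)Q 1/4 ok
(5,4)Q 0/4 unhappy
(5,5)P 2/4 ok
(6,0)P 1/2 ok
(6,1)P 1/4 ok
(6,2)Q 1/3 ok
(6,3)P 0/3 unhappy
(6,6)Q 0/1 unhappy
Unsatisfied: (1,6), (4,2), (5,4), (6,3), (6,6) — 5 in total.

5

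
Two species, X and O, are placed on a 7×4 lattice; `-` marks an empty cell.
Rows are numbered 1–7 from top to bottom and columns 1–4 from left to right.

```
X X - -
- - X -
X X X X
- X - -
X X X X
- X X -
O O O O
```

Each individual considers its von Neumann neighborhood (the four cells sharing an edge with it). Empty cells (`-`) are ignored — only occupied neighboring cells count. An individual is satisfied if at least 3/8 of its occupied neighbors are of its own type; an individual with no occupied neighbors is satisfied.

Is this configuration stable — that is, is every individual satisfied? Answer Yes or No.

Yes

Row 1: (1,1)X 1/1 ok · (1,2)X 1/1 ok
Row 2: (2,3)X 1/1 ok
Row 3: (3,1)X 1/1 ok · (3,2)X 3/3 ok · (3,3)X 3/3 ok · (3,4)X 1/1 ok
Row 4: (4,2)X 2/2 ok
Row 5: (5,1)X 1/1 ok · (5,2)X 4/4 ok · (5,3)X 3/3 ok · (5,4)X 1/1 ok
Row 6: (6,2)X 2/3 ok · (6,3)X 2/3 ok
Row 7: (7,1)O 1/1 ok · (7,2)O 2/3 ok · (7,3)O 2/3 ok · (7,4)O 1/1 ok
All meet the threshold, so the configuration is stable.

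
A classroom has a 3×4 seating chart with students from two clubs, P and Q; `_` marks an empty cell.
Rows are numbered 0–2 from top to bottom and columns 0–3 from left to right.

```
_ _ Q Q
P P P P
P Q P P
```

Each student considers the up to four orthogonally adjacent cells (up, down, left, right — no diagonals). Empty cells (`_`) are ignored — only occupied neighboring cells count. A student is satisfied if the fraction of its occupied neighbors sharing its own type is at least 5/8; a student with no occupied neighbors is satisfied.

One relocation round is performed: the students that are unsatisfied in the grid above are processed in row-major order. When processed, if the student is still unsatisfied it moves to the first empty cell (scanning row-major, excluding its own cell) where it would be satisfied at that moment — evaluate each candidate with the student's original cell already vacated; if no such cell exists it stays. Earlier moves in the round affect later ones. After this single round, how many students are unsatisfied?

3

Initially unsatisfied (in order): (0,2), (0,3), (2,0), (2,1).
  (0,2): no empty cell satisfies it; stays.
  (0,3): no empty cell satisfies it; stays.
  (2,0) → (0,0).
  (2,1): no empty cell satisfies it; stays.
Resulting grid:
P _ Q Q
P P P P
_ Q P P
Unsatisfied now: (0,2), (0,3), (2,1).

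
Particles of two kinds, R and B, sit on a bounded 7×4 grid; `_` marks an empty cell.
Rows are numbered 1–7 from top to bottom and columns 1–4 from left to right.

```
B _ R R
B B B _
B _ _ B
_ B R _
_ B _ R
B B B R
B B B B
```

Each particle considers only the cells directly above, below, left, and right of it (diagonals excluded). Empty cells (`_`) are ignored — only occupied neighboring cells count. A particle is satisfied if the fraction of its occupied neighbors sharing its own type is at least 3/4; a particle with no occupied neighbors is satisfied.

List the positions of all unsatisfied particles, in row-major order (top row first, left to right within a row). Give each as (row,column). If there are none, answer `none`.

Row 1: (1,1)B 1/1 ok · (1,3)R 1/2 unhappy · (1,4)R 1/1 ok
Row 2: (2,1)B 3/3 ok · (2,2)B 2/2 ok · (2,3)B 1/2 unhappy
Row 3: (3,1)B 1/1 ok · (3,4)B 0/0 ok
Row 4: (4,2)B 1/2 unhappy · (4,3)R 0/1 unhappy
Row 5: (5,2)B 2/2 ok · (5,4)R 1/1 ok
Row 6: (6,1)B 2/2 ok · (6,2)B 4/4 ok · (6,3)B 2/3 unhappy · (6,4)R 1/3 unhappy
Row 7: (7,1)B 2/2 ok · (7,2)B 3/3 ok · (7,3)B 3/3 ok · (7,4)B 1/2 unhappy

(1,3), (2,3), (4,2), (4,3), (6,3), (6,4), (7,4)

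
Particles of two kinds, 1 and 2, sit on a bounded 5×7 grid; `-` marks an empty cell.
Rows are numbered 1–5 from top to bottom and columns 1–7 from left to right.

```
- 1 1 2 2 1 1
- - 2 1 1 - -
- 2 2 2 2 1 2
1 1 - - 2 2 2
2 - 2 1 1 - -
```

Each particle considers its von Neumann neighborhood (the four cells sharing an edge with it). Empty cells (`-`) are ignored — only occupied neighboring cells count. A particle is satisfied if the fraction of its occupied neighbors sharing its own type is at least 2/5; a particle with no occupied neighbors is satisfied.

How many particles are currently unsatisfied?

9

Row 1: (1,2)1 1/1 satisfied · (1,3)1 1/3 not · (1,4)2 1/3 not · (1,5)2 1/3 not · (1,6)1 1/2 satisfied · (1,7)1 1/1 satisfied
Row 2: (2,3)2 1/3 not · (2,4)1 1/4 not · (2,5)1 1/3 not
Row 3: (3,2)2 1/2 satisfied · (3,3)2 3/3 satisfied · (3,4)2 2/3 satisfied · (3,5)2 2/4 satisfied · (3,6)1 0/3 not · (3,7)2 1/2 satisfied
Row 4: (4,1)1 1/2 satisfied · (4,2)1 1/2 satisfied · (4,5)2 2/3 satisfied · (4,6)2 2/3 satisfied · (4,7)2 2/2 satisfied
Row 5: (5,1)2 0/1 not · (5,3)2 0/1 not · (5,4)1 1/2 satisfied · (5,5)1 1/2 satisfied
Unsatisfied: (1,3), (1,4), (1,5), (2,3), (2,4), (2,5), (3,6), (5,1), (5,3) — 9 in total.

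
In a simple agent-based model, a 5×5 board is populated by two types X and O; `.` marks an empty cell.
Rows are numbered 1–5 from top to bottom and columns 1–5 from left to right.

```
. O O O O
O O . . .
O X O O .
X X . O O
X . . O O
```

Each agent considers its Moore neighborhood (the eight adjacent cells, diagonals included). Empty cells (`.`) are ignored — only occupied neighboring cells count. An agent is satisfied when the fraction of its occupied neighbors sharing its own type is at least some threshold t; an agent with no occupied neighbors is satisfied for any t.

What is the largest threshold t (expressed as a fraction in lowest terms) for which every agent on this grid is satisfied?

Row 1: (1,2)O 3/3 · (1,3)O 3/3 · (1,4)O 2/2 · (1,5)O 1/1
Row 2: (2,1)O 3/4 · (2,2)O 5/6
Row 3: (3,1)O 2/5 · (3,2)X 2/6 · (3,3)O 3/5 · (3,4)O 3/3
Row 4: (4,1)X 3/4 · (4,2)X 3/5 · (4,4)O 5/5 · (4,5)O 4/4
Row 5: (5,1)X 2/2 · (5,4)O 3/3 · (5,5)O 3/3
The smallest same-type fraction is 2/6 at (3,2), which reduces to 1/3. Any threshold above that leaves this agent unsatisfied.

1/3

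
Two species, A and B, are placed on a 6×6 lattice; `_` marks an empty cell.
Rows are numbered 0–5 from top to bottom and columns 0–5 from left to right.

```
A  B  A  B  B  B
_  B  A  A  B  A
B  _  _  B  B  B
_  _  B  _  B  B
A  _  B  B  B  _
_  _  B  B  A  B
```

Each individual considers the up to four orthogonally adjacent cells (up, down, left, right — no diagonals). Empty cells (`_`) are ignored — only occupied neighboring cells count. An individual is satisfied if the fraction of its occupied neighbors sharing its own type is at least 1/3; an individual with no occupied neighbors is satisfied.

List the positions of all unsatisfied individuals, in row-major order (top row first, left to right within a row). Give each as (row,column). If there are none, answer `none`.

(0,0), (1,3), (1,5), (5,4), (5,5)

(0,0)A 0/1 unhappy
(0,1)B 1/3 ok
(0,2)A 1/3 ok
(0,3)B 1/3 ok
(0,4)B 3/3 ok
(0,5)B 1/2 ok
(1,1)B 1/2 ok
(1,2)A 2/3 ok
(1,3)A 1/4 unhappy
(1,4)B 2/4 ok
(1,5)A 0/3 unhappy
(2,0)B 0/0 ok
(2,3)B 1/2 ok
(2,4)B 4/4 ok
(2,5)B 2/3 ok
(3,2)B 1/1 ok
(3,4)B 3/3 ok
(3,5)B 2/2 ok
(4,0)A 0/0 ok
(4,2)B 3/3 ok
(4,3)B 3/3 ok
(4,4)B 2/3 ok
(5,2)B 2/2 ok
(5,3)B 2/3 ok
(5,4)A 0/3 unhappy
(5,5)B 0/1 unhappy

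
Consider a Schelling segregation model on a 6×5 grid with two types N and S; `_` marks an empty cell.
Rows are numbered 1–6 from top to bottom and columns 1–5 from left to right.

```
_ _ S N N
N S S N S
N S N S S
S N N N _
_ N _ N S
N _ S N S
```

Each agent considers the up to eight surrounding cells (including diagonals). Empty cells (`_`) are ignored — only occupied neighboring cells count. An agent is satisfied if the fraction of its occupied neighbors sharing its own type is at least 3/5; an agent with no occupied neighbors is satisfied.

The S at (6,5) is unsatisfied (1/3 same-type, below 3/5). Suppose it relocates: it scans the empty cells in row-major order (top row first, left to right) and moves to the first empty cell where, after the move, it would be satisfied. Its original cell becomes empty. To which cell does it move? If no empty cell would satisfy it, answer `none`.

(1,2)

Vacating (6,5). Empty cells in order:
  (1,1): 1/2 same-type → still unsatisfied.
  (1,2): 3/4 same-type → satisfied — stop here.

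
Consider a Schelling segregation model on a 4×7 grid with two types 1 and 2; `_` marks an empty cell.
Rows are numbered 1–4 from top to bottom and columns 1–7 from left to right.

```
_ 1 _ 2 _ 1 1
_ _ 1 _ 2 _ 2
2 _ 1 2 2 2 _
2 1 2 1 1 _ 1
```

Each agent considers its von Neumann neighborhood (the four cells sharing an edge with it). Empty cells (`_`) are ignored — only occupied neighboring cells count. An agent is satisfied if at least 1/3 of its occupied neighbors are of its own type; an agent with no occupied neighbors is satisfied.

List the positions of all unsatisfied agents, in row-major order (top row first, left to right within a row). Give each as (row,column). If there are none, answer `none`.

(2,7), (4,2), (4,3)

Row 1: (1,2)1 0/0 ok · (1,4)2 0/0 ok · (1,6)1 1/1 ok · (1,7)1 1/2 ok
Row 2: (2,3)1 1/1 ok · (2,5)2 1/1 ok · (2,7)2 0/1 unhappy
Row 3: (3,1)2 1/1 ok · (3,3)1 1/3 ok · (3,4)2 1/3 ok · (3,5)2 3/4 ok · (3,6)2 1/1 ok
Row 4: (4,1)2 1/2 ok · (4,2)1 0/2 unhappy · (4,3)2 0/3 unhappy · (4,4)1 1/3 ok · (4,5)1 1/2 ok · (4,7)1 0/0 ok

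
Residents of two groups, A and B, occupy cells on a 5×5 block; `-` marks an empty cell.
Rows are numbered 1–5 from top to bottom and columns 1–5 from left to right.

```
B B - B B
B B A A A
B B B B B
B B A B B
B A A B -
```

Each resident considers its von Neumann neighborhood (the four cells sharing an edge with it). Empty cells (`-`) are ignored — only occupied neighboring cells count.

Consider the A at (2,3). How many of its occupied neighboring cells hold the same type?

Occupied neighbors of (2,3): (3,3)=B, (2,2)=B, (2,4)=A.
Same type (A): 1 of 3.

1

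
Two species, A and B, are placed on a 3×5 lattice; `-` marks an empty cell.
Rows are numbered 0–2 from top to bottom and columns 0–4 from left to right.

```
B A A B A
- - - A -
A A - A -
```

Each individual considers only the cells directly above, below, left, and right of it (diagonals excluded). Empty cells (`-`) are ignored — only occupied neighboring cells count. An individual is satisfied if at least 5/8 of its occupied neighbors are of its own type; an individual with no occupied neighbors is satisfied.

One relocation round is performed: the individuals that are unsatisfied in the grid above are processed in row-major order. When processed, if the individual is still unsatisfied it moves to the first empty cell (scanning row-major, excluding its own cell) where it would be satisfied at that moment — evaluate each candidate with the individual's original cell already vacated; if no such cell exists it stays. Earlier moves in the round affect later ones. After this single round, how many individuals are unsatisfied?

1

Initially unsatisfied (in order): (0,0), (0,1), (0,2), (0,3), (0,4), (1,3).
  (0,0): no empty cell satisfies it; stays.
  (0,1) → (1,1).
  (0,2) → (1,0).
  (0,3) → (0,2).
  (0,4): now satisfied by earlier moves; stays.
  (1,3): now satisfied by earlier moves; stays.
Resulting grid:
B - B - A
A A - A -
A A - A -
Unsatisfied now: (0,0).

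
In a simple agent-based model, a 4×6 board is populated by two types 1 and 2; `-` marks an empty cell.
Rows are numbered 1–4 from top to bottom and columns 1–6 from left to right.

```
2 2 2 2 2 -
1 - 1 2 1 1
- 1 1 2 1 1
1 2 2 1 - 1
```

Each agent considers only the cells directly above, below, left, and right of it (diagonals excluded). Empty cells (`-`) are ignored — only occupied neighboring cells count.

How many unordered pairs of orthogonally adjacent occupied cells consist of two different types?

Scan each occupied cell's neighbors to the right and below so each pair is counted once.
Row 1: 2(1,1)–2(1,2)= 2(1,1)–1(2,1)≠ 2(1,2)–2(1,3)= 2(1,3)–2(1,4)= 2(1,3)–1(2,3)≠ 2(1,4)–2(1,5)= 2(1,4)–2(2,4)= 2(1,5)–1(2,5)≠  → 3/8 unlike.
Row 2: 1(2,3)–2(2,4)≠ 1(2,3)–1(3,3)= 2(2,4)–1(2,5)≠ 2(2,4)–2(3,4)= 1(2,5)–1(2,6)= 1(2,5)–1(3,5)= 1(2,6)–1(3,6)=  → 2/7 unlike.
Row 3: 1(3,2)–1(3,3)= 1(3,2)–2(4,2)≠ 1(3,3)–2(3,4)≠ 1(3,3)–2(4,3)≠ 2(3,4)–1(3,5)≠ 2(3,4)–1(4,4)≠ 1(3,5)–1(3,6)= 1(3,6)–1(4,6)=  → 5/8 unlike.
Row 4: 1(4,1)–2(4,2)≠ 2(4,2)–2(4,3)= 2(4,3)–1(4,4)≠  → 2/3 unlike.
Total adjacent occupied pairs: 26; unlike-type pairs: 12.

12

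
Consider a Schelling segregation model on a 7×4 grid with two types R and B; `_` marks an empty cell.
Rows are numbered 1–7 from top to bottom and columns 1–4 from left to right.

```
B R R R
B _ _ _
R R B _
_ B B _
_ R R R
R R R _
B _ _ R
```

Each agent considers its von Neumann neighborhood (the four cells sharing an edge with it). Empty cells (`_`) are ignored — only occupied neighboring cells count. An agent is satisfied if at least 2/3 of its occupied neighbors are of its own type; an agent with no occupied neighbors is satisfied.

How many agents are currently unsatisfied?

(1,1)B 1/2 ✗
(1,2)R 1/2 ✗
(1,3)R 2/2 ✓
(1,4)R 1/1 ✓
(2,1)B 1/2 ✗
(3,1)R 1/2 ✗
(3,2)R 1/3 ✗
(3,3)B 1/2 ✗
(4,2)B 1/3 ✗
(4,3)B 2/3 ✓
(5,2)R 2/3 ✓
(5,3)R 3/4 ✓
(5,4)R 1/1 ✓
(6,1)R 1/2 ✗
(6,2)R 3/3 ✓
(6,3)R 2/2 ✓
(7,1)B 0/1 ✗
(7,4)R 0/0 ✓
Unsatisfied: (1,1), (1,2), (2,1), (3,1), (3,2), (3,3), (4,2), (6,1), (7,1) — 9 in total.

9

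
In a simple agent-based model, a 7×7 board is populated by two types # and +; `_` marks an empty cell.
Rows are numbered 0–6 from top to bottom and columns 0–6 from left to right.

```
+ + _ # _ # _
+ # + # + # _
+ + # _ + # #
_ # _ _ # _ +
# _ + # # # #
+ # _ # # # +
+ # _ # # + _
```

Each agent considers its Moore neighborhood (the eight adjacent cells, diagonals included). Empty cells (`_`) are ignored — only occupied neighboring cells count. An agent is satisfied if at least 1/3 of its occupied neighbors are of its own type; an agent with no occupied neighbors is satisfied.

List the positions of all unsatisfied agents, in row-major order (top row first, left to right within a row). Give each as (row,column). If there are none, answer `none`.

(1,1), (1,4), (2,4), (3,6), (4,2), (5,0), (5,6), (6,5)

Row 0: (0,0)+ 2/3 ok · (0,1)+ 3/4 ok · (0,3)# 1/3 ok · (0,5)# 1/2 ok
Row 1: (1,0)+ 4/5 ok · (1,1)# 1/7 unhappy · (1,2)+ 2/6 ok · (1,3)# 2/5 ok · (1,4)+ 1/6 unhappy · (1,5)# 3/5 ok
Row 2: (2,0)+ 2/4 ok · (2,1)+ 3/6 ok · (2,2)# 3/5 ok · (2,4)+ 1/5 unhappy · (2,5)# 3/6 ok · (2,6)# 2/3 ok
Row 3: (3,1)# 2/5 ok · (3,4)# 4/5 ok · (3,6)+ 0/4 unhappy
Row 4: (4,0)# 2/3 ok · (4,2)+ 0/4 unhappy · (4,3)# 4/5 ok · (4,4)# 6/6 ok · (4,5)# 5/7 ok · (4,6)# 2/4 ok
Row 5: (5,0)+ 1/4 unhappy · (5,1)# 2/5 ok · (5,3)# 5/6 ok · (5,4)# 7/8 ok · (5,5)# 5/7 ok · (5,6)+ 1/4 unhappy
Row 6: (6,0)+ 1/3 ok · (6,1)# 1/3 ok · (6,3)# 3/3 ok · (6,4)# 4/5 ok · (6,5)+ 1/4 unhappy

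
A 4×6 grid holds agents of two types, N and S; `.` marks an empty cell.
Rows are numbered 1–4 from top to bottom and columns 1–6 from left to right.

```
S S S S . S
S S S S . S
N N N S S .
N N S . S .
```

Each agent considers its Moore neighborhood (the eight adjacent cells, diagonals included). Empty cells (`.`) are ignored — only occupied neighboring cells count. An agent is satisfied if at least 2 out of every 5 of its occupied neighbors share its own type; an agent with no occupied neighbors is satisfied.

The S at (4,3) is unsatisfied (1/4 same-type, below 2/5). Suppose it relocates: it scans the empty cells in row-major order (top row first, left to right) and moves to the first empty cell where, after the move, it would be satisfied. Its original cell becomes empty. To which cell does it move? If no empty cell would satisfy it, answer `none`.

(1,5)

Vacating (4,3). Empty cells in order:
  (1,5): 4/4 same-type → satisfied — stop here.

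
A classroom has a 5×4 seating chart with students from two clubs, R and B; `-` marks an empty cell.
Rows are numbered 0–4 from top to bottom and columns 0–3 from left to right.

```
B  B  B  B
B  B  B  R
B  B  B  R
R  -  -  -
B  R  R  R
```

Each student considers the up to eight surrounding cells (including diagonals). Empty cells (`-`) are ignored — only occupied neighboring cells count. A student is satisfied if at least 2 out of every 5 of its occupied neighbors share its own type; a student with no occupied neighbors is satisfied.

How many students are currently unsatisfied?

4

Row 0: (0,0)B 3/3 ok · (0,1)B 5/5 ok · (0,2)B 4/5 ok · (0,3)B 2/3 ok
Row 1: (1,0)B 5/5 ok · (1,1)B 8/8 ok · (1,2)B 6/8 ok · (1,3)R 1/5 unhappy
Row 2: (2,0)B 3/4 ok · (2,1)B 5/6 ok · (2,2)B 3/5 ok · (2,3)R 1/3 unhappy
Row 3: (3,0)R 1/4 unhappy
Row 4: (4,0)B 0/2 unhappy · (4,1)R 2/3 ok · (4,2)R 2/2 ok · (4,3)R 1/1 ok
Unsatisfied: (1,3), (2,3), (3,0), (4,0) — 4 in total.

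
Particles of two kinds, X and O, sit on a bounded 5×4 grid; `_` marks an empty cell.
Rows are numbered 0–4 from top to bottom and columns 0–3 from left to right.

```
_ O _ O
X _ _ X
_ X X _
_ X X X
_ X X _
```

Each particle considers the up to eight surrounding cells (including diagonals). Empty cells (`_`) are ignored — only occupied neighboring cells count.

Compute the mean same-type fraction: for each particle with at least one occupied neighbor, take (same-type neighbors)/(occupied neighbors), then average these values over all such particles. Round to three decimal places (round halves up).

0.727

Row 0: (0,1)O 0/1 · (0,3)O 0/1
Row 1: (1,0)X 1/2 · (1,3)X 1/2
Row 2: (2,1)X 4/4 · (2,2)X 5/5
Row 3: (3,1)X 5/5 · (3,2)X 6/6 · (3,3)X 3/3
Row 4: (4,1)X 3/3 · (4,2)X 4/4
Sum over 11 particles: 0/1 + 0/1 + 1/2 + 1/2 + 4/4 + 5/5 + 5/5 + 6/6 + 3/3 + 3/3 + 4/4 = 8; mean = 8 ÷ 11 = 8/11 = 0.727272… → 0.727.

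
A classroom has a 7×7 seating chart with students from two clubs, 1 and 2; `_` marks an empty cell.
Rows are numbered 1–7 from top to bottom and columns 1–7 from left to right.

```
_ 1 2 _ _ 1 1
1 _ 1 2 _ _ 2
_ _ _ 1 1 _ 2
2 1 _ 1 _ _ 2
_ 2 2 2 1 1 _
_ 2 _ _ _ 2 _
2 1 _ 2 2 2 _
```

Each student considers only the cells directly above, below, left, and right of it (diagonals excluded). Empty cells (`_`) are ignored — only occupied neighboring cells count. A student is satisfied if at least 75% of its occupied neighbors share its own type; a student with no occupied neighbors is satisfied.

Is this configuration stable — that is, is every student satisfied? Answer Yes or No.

No

(1,2)1 0/1 ✗
(1,3)2 0/2 ✗
(1,6)1 1/1 ✓
(1,7)1 1/2 ✗
(2,1)1 0/0 ✓
(2,3)1 0/2 ✗
(2,4)2 0/2 ✗
(2,7)2 1/2 ✗
(3,4)1 2/3 ✗
(3,5)1 1/1 ✓
(3,7)2 2/2 ✓
(4,1)2 0/1 ✗
(4,2)1 0/2 ✗
(4,4)1 1/2 ✗
(4,7)2 1/1 ✓
(5,2)2 2/3 ✗
(5,3)2 2/2 ✓
(5,4)2 1/3 ✗
(5,5)1 1/2 ✗
(5,6)1 1/2 ✗
(6,2)2 1/2 ✗
(6,6)2 1/2 ✗
(7,1)2 0/1 ✗
(7,2)1 0/2 ✗
(7,4)2 1/1 ✓
(7,5)2 2/2 ✓
(7,6)2 2/2 ✓
For instance (1,2) has only 0/1 same-type neighbors, below 3/4.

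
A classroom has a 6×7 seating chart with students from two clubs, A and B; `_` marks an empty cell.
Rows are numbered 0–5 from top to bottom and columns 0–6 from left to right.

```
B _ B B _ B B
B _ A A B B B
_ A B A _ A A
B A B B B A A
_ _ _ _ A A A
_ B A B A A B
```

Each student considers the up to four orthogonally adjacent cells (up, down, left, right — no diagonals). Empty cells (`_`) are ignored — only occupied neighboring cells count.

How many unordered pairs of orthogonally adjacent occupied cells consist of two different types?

Scan each occupied cell's neighbors to the right and below so each pair is counted once.
Row 0: B(0,0)–B(1,0)= B(0,2)–B(0,3)= B(0,2)–A(1,2)≠ B(0,3)–A(1,3)≠ B(0,5)–B(0,6)= B(0,5)–B(1,5)= B(0,6)–B(1,6)=  → 2/7 unlike.
Row 1: A(1,2)–A(1,3)= A(1,2)–B(2,2)≠ A(1,3)–B(1,4)≠ A(1,3)–A(2,3)= B(1,4)–B(1,5)= B(1,5)–B(1,6)= B(1,5)–A(2,5)≠ B(1,6)–A(2,6)≠  → 4/8 unlike.
Row 2: A(2,1)–B(2,2)≠ A(2,1)–A(3,1)= B(2,2)–A(2,3)≠ B(2,2)–B(3,2)= A(2,3)–B(3,3)≠ A(2,5)–A(2,6)= A(2,5)–A(3,5)= A(2,6)–A(3,6)=  → 3/8 unlike.
Row 3: B(3,0)–A(3,1)≠ A(3,1)–B(3,2)≠ B(3,2)–B(3,3)= B(3,3)–B(3,4)= B(3,4)–A(3,5)≠ B(3,4)–A(4,4)≠ A(3,5)–A(3,6)= A(3,5)–A(4,5)= A(3,6)–A(4,6)=  → 4/9 unlike.
Row 4: A(4,4)–A(4,5)= A(4,4)–A(5,4)= A(4,5)–A(4,6)= A(4,5)–A(5,5)= A(4,6)–B(5,6)≠  → 1/5 unlike.
Row 5: B(5,1)–A(5,2)≠ A(5,2)–B(5,3)≠ B(5,3)–A(5,4)≠ A(5,4)–A(5,5)= A(5,5)–B(5,6)≠  → 4/5 unlike.
Total adjacent occupied pairs: 42; unlike-type pairs: 18.

18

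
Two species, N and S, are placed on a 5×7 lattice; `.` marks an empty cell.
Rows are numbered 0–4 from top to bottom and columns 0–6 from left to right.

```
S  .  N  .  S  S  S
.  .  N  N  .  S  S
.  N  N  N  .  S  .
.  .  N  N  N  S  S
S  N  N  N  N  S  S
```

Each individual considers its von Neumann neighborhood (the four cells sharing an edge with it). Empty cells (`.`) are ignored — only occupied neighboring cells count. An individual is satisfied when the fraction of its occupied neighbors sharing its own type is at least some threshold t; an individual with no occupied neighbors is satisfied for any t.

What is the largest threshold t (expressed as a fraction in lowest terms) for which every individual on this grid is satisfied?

(0,0)S — no occupied neighbors
(0,2)N 1/1
(0,4)S 1/1
(0,5)S 3/3
(0,6)S 2/2
(1,2)N 3/3
(1,3)N 2/2
(1,5)S 3/3
(1,6)S 2/2
(2,1)N 1/1
(2,2)N 4/4
(2,3)N 3/3
(2,5)S 2/2
(3,2)N 3/3
(3,3)N 4/4
(3,4)N 2/3
(3,5)S 3/4
(3,6)S 2/2
(4,0)S 0/1
(4,1)N 1/2
(4,2)N 3/3
(4,3)N 3/3
(4,4)N 2/3
(4,5)S 2/3
(4,6)S 2/2
The smallest same-type fraction is 0/1 at (4,0), which reduces to 0/1. Any threshold above that leaves this individual unsatisfied.

0/1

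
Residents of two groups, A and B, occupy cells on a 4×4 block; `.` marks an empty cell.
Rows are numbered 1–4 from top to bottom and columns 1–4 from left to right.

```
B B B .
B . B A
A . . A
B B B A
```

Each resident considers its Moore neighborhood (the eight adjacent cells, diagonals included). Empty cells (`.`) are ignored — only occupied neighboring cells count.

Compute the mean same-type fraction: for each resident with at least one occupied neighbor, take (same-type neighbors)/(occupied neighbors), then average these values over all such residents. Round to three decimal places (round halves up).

(1,1)B 2/2
(1,2)B 4/4
(1,3)B 2/3
(2,1)B 2/3
(2,3)B 2/4
(2,4)A 1/3
(3,1)A 0/3
(3,4)A 2/4
(4,1)B 1/2
(4,2)B 2/3
(4,3)B 1/3
(4,4)A 1/2
Sum over 12 residents: 2/2 + 4/4 + 2/3 + 2/3 + 2/4 + 1/3 + 0/3 + 2/4 + 1/2 + 2/3 + 1/3 + 1/2 = 20/3; mean = 20/3 ÷ 12 = 5/9 = 0.555555… → 0.556.

0.556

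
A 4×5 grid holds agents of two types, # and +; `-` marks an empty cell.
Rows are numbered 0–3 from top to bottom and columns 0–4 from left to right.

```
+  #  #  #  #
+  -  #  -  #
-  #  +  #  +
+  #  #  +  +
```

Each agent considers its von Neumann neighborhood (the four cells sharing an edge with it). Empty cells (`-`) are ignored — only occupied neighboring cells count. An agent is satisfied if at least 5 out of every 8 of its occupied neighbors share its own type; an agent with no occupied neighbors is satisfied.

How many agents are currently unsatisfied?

11

(0,0)+ 1/2 not
(0,1)# 1/2 not
(0,2)# 3/3 satisfied
(0,3)# 2/2 satisfied
(0,4)# 2/2 satisfied
(1,0)+ 1/1 satisfied
(1,2)# 1/2 not
(1,4)# 1/2 not
(2,1)# 1/2 not
(2,2)+ 0/4 not
(2,3)# 0/3 not
(2,4)+ 1/3 not
(3,0)+ 0/1 not
(3,1)# 2/3 satisfied
(3,2)# 1/3 not
(3,3)+ 1/3 not
(3,4)+ 2/2 satisfied
Unsatisfied: (0,0), (0,1), (1,2), (1,4), (2,1), (2,2), (2,3), (2,4), (3,0), (3,2), (3,3) — 11 in total.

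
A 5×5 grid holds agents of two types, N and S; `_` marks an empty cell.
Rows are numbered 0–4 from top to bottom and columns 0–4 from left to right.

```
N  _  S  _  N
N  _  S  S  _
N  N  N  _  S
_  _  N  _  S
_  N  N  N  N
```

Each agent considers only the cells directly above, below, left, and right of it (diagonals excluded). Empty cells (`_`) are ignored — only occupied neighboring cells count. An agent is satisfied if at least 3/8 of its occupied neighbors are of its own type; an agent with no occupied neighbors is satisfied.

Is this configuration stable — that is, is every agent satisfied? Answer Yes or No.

Yes

Row 0: (0,0)N 1/1 ok · (0,2)S 1/1 ok · (0,4)N 0/0 ok
Row 1: (1,0)N 2/2 ok · (1,2)S 2/3 ok · (1,3)S 1/1 ok
Row 2: (2,0)N 2/2 ok · (2,1)N 2/2 ok · (2,2)N 2/3 ok · (2,4)S 1/1 ok
Row 3: (3,2)N 2/2 ok · (3,4)S 1/2 ok
Row 4: (4,1)N 1/1 ok · (4,2)N 3/3 ok · (4,3)N 2/2 ok · (4,4)N 1/2 ok
All meet the threshold, so the configuration is stable.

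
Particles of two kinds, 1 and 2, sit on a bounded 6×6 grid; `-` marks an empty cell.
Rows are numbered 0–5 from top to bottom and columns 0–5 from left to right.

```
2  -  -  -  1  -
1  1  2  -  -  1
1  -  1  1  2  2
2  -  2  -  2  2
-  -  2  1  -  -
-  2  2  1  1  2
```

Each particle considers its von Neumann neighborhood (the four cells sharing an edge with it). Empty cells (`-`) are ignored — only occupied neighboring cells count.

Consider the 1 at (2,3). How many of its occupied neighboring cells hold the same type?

Occupied neighbors of (2,3): (2,2)=1, (2,4)=2.
Same type (1): 1 of 2.

1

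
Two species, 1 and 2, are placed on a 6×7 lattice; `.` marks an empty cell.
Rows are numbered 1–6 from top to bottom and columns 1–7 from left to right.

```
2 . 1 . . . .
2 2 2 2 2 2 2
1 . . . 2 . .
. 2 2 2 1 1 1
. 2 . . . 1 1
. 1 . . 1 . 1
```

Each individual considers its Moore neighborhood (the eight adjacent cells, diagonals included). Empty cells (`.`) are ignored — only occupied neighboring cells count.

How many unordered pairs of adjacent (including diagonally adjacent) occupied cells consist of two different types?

10

Scan each occupied cell's neighbors to the right and below (and the two forward diagonals) so each pair is counted once.
From row 1: 3 unlike of 5 pairs (running 3/5).
From row 2: 2 unlike of 11 pairs (running 5/16).
From row 3: 3 unlike of 4 pairs (running 8/20).
From row 4: 1 unlike of 12 pairs (running 9/32).
From row 5: 1 unlike of 5 pairs (running 10/37).
Total adjacent occupied pairs: 37; unlike-type pairs: 10.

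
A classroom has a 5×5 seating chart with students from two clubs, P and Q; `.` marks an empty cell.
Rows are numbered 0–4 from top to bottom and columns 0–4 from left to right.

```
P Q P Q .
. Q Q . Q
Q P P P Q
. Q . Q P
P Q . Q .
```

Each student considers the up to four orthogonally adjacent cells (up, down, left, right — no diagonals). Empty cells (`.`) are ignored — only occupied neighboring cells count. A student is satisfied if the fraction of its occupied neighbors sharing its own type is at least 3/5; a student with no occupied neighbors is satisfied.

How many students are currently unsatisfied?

14

Row 0: (0,0)P 0/1 ✗ · (0,1)Q 1/3 ✗ · (0,2)P 0/3 ✗ · (0,3)Q 0/1 ✗
Row 1: (1,1)Q 2/3 ✓ · (1,2)Q 1/3 ✗ · (1,4)Q 1/1 ✓
Row 2: (2,0)Q 0/1 ✗ · (2,1)P 1/4 ✗ · (2,2)P 2/3 ✓ · (2,3)P 1/3 ✗ · (2,4)Q 1/3 ✗
Row 3: (3,1)Q 1/2 ✗ · (3,3)Q 1/3 ✗ · (3,4)P 0/2 ✗
Row 4: (4,0)P 0/1 ✗ · (4,1)Q 1/2 ✗ · (4,3)Q 1/1 ✓
Unsatisfied: (0,0), (0,1), (0,2), (0,3), (1,2), (2,0), (2,1), (2,3), (2,4), (3,1), (3,3), (3,4), (4,0), (4,1) — 14 in total.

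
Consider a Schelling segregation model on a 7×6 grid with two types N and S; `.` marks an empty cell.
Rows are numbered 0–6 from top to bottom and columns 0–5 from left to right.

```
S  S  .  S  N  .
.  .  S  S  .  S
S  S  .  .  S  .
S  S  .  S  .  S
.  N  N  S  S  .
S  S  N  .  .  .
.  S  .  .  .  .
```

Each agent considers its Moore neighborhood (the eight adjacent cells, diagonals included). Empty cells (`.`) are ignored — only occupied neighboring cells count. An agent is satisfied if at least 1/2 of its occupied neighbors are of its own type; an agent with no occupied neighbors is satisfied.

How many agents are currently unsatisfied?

Row 0: (0,0)S 1/1 satisfied · (0,1)S 2/2 satisfied · (0,3)S 2/3 satisfied · (0,4)N 0/3 not
Row 1: (1,2)S 4/4 satisfied · (1,3)S 3/4 satisfied · (1,5)S 1/2 satisfied
Row 2: (2,0)S 3/3 satisfied · (2,1)S 4/4 satisfied · (2,4)S 4/4 satisfied
Row 3: (3,0)S 3/4 satisfied · (3,1)S 3/5 satisfied · (3,3)S 3/4 satisfied · (3,5)S 2/2 satisfied
Row 4: (4,1)N 2/6 not · (4,2)N 2/6 not · (4,3)S 2/4 satisfied · (4,4)S 3/3 satisfied
Row 5: (5,0)S 2/3 satisfied · (5,1)S 2/5 not · (5,2)N 2/5 not
Row 6: (6,1)S 2/3 satisfied
Unsatisfied: (0,4), (4,1), (4,2), (5,1), (5,2) — 5 in total.

5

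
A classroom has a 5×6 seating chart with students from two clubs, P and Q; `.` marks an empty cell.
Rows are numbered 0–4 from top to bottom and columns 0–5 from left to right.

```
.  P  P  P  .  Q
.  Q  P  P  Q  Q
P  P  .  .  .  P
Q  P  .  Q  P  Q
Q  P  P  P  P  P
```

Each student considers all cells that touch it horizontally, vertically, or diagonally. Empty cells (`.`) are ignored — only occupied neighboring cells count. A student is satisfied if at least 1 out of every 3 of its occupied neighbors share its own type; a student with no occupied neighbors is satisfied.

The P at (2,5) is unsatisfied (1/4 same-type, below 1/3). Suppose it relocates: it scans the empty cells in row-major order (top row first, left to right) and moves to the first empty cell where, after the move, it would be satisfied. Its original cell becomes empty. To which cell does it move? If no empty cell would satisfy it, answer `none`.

Vacating (2,5). Empty cells in order:
  (0,0): 1/2 same-type → satisfied — stop here.

(0,0)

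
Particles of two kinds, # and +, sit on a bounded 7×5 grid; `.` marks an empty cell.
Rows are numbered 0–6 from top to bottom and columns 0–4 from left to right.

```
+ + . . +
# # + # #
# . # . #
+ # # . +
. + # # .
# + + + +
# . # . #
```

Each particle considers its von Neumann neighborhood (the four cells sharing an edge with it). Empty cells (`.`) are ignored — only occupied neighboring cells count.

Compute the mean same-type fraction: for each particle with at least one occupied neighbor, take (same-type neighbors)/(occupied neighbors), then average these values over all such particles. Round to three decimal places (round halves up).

(0,0)+ 1/2
(0,1)+ 1/2
(0,4)+ 0/1
(1,0)# 2/3
(1,1)# 1/3
(1,2)+ 0/3
(1,3)# 1/2
(1,4)# 2/3
(2,0)# 1/2
(2,2)# 1/2
(2,4)# 1/2
(3,0)+ 0/2
(3,1)# 1/3
(3,2)# 3/3
(3,4)+ 0/1
(4,1)+ 1/3
(4,2)# 2/4
(4,3)# 1/2
(5,0)# 1/2
(5,1)+ 2/3
(5,2)+ 2/4
(5,3)+ 2/3
(5,4)+ 1/2
(6,0)# 1/1
(6,2)# 0/1
(6,4)# 0/1
Sum over 26 particles: 1/2 + 1/2 + 0/1 + 2/3 + 1/3 + 0/3 + 1/2 + 2/3 + 1/2 + 1/2 + 1/2 + 0/2 + 1/3 + 3/3 + 0/1 + 1/3 + 2/4 + 1/2 + 1/2 + 2/3 + 2/4 + 2/3 + 1/2 + 1/1 + 0/1 + 0/1 = 67/6; mean = 67/6 ÷ 26 = 67/156 = 0.429487… → 0.429.

0.429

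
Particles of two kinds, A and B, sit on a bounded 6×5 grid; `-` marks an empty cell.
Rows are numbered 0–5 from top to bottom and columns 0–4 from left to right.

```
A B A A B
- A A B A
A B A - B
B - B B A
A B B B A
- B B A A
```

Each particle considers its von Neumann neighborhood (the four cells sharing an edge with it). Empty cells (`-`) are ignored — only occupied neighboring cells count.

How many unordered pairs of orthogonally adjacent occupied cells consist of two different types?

21

Scan each occupied cell's neighbors to the right and below so each pair is counted once.
Row 0: A(0,0)–B(0,1)≠ B(0,1)–A(0,2)≠ B(0,1)–A(1,1)≠ A(0,2)–A(0,3)= A(0,2)–A(1,2)= A(0,3)–B(0,4)≠ A(0,3)–B(1,3)≠ B(0,4)–A(1,4)≠  → 6/8 unlike.
Row 1: A(1,1)–A(1,2)= A(1,1)–B(2,1)≠ A(1,2)–B(1,3)≠ A(1,2)–A(2,2)= B(1,3)–A(1,4)≠ A(1,4)–B(2,4)≠  → 4/6 unlike.
Row 2: A(2,0)–B(2,1)≠ A(2,0)–B(3,0)≠ B(2,1)–A(2,2)≠ A(2,2)–B(3,2)≠ B(2,4)–A(3,4)≠  → 5/5 unlike.
Row 3: B(3,0)–A(4,0)≠ B(3,2)–B(3,3)= B(3,2)–B(4,2)= B(3,3)–A(3,4)≠ B(3,3)–B(4,3)= A(3,4)–A(4,4)=  → 2/6 unlike.
Row 4: A(4,0)–B(4,1)≠ B(4,1)–B(4,2)= B(4,1)–B(5,1)= B(4,2)–B(4,3)= B(4,2)–B(5,2)= B(4,3)–A(4,4)≠ B(4,3)–A(5,3)≠ A(4,4)–A(5,4)=  → 3/8 unlike.
Row 5: B(5,1)–B(5,2)= B(5,2)–A(5,3)≠ A(5,3)–A(5,4)=  → 1/3 unlike.
Total adjacent occupied pairs: 36; unlike-type pairs: 21.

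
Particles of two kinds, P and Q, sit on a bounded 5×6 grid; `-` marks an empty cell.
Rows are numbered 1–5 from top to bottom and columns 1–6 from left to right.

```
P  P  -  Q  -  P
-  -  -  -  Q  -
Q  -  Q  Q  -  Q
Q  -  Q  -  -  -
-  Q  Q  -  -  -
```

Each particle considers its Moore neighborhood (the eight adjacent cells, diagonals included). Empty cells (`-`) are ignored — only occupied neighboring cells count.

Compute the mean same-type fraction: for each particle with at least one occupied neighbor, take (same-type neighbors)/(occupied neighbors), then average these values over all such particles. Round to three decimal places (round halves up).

(1,1)P 1/1
(1,2)P 1/1
(1,4)Q 1/1
(1,6)P 0/1
(2,5)Q 3/4
(3,1)Q 1/1
(3,3)Q 2/2
(3,4)Q 3/3
(3,6)Q 1/1
(4,1)Q 2/2
(4,3)Q 4/4
(5,2)Q 3/3
(5,3)Q 2/2
Sum over 13 particles: 1/1 + 1/1 + 1/1 + 0/1 + 3/4 + 1/1 + 2/2 + 3/3 + 1/1 + 2/2 + 4/4 + 3/3 + 2/2 = 47/4; mean = 47/4 ÷ 13 = 47/52 = 0.903846… → 0.904.

0.904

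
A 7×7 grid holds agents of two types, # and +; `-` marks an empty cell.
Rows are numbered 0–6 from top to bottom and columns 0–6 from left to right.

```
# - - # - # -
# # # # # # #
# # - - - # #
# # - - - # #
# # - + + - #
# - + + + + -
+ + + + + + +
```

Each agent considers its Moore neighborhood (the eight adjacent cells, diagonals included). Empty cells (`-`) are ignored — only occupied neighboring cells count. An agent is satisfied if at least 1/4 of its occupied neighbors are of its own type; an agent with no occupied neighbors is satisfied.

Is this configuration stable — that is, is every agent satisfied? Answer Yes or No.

(0,0)# 2/2 satisfied
(0,3)# 3/3 satisfied
(0,5)# 3/3 satisfied
(1,0)# 4/4 satisfied
(1,1)# 5/5 satisfied
(1,2)# 4/4 satisfied
(1,3)# 3/3 satisfied
(1,4)# 5/5 satisfied
(1,5)# 5/5 satisfied
(1,6)# 4/4 satisfied
(2,0)# 5/5 satisfied
(2,1)# 6/6 satisfied
(2,5)# 6/6 satisfied
(2,6)# 5/5 satisfied
(3,0)# 5/5 satisfied
(3,1)# 5/5 satisfied
(3,5)# 4/5 satisfied
(3,6)# 4/4 satisfied
(4,0)# 4/4 satisfied
(4,1)# 4/5 satisfied
(4,3)+ 4/4 satisfied
(4,4)+ 4/5 satisfied
(4,6)# 2/3 satisfied
(5,0)# 2/4 satisfied
(5,2)+ 5/6 satisfied
(5,3)+ 7/7 satisfied
(5,4)+ 7/7 satisfied
(5,5)+ 5/6 satisfied
(6,0)+ 1/2 satisfied
(6,1)+ 3/4 satisfied
(6,2)+ 4/4 satisfied
(6,3)+ 5/5 satisfied
(6,4)+ 5/5 satisfied
(6,5)+ 4/4 satisfied
(6,6)+ 2/2 satisfied
All meet the threshold, so the configuration is stable.

Yes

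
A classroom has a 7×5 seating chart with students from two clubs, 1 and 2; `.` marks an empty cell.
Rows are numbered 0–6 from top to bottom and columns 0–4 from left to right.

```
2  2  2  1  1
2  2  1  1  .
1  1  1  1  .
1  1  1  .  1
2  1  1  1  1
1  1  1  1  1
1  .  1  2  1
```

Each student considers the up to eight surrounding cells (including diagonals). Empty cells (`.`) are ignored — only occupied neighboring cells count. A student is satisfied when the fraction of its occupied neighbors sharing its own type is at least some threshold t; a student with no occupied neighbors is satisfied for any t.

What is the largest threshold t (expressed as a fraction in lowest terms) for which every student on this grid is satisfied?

(0,0)2 3/3
(0,1)2 4/5
(0,2)2 2/5
(0,3)1 3/4
(0,4)1 2/2
(1,0)2 3/5
(1,1)2 4/8
(1,2)1 5/8
(1,3)1 5/6
(2,0)1 3/5
(2,1)1 6/8
(2,2)1 6/7
(2,3)1 5/5
(3,0)1 4/5
(3,1)1 7/8
(3,2)1 7/7
(3,4)1 3/3
(4,0)2 0/5
(4,1)1 7/8
(4,2)1 7/7
(4,3)1 7/7
(4,4)1 4/4
(5,0)1 3/4
(5,1)1 6/7
(5,2)1 6/7
(5,3)1 7/8
(5,4)1 4/5
(6,0)1 2/2
(6,2)1 3/4
(6,3)2 0/5
(6,4)1 2/3
The smallest same-type fraction is 0/5 at (4,0), which reduces to 0/1. Any threshold above that leaves this student unsatisfied.

0/1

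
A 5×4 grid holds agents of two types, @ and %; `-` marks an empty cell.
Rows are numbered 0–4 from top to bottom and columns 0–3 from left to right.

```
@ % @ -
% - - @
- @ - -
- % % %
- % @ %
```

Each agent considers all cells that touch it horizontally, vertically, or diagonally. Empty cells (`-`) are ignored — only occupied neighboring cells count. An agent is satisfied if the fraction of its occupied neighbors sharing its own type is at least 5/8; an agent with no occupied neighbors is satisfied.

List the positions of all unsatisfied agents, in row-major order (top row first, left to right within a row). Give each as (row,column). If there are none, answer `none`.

Row 0: (0,0)@ 0/2 ✗ · (0,1)% 1/3 ✗ · (0,2)@ 1/2 ✗
Row 1: (1,0)% 1/3 ✗ · (1,3)@ 1/1 ✓
Row 2: (2,1)@ 0/3 ✗
Row 3: (3,1)% 2/4 ✗ · (3,2)% 4/6 ✓ · (3,3)% 2/3 ✓
Row 4: (4,1)% 2/3 ✓ · (4,2)@ 0/5 ✗ · (4,3)% 2/3 ✓

(0,0), (0,1), (0,2), (1,0), (2,1), (3,1), (4,2)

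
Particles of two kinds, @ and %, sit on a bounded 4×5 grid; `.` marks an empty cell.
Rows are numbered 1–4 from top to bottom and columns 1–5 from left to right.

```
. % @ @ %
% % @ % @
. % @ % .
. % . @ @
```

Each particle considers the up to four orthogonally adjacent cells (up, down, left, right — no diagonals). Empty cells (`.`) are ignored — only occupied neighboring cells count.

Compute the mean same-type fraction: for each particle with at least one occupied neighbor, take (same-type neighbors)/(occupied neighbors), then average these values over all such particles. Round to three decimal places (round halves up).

0.522

(1,2)% 1/2
(1,3)@ 2/3
(1,4)@ 1/3
(1,5)% 0/2
(2,1)% 1/1
(2,2)% 3/4
(2,3)@ 2/4
(2,4)% 1/4
(2,5)@ 0/2
(3,2)% 2/3
(3,3)@ 1/3
(3,4)% 1/3
(4,2)% 1/1
(4,4)@ 1/2
(4,5)@ 1/1
Sum over 15 particles: 1/2 + 2/3 + 1/3 + 0/2 + 1/1 + 3/4 + 2/4 + 1/4 + 0/2 + 2/3 + 1/3 + 1/3 + 1/1 + 1/2 + 1/1 = 47/6; mean = 47/6 ÷ 15 = 47/90 = 0.522222… → 0.522.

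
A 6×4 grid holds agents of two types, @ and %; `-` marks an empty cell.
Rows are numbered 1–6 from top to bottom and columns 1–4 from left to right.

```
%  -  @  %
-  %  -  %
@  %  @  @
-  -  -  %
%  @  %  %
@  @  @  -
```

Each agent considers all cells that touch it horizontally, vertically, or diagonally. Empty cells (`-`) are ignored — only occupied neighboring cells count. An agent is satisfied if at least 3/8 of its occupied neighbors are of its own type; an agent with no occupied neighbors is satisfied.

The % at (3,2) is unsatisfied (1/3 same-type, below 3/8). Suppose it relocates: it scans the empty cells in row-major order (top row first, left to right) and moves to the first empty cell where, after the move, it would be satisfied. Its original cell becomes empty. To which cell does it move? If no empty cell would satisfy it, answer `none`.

Vacating (3,2). Empty cells in order:
  (1,2): 2/3 same-type → satisfied — stop here.

(1,2)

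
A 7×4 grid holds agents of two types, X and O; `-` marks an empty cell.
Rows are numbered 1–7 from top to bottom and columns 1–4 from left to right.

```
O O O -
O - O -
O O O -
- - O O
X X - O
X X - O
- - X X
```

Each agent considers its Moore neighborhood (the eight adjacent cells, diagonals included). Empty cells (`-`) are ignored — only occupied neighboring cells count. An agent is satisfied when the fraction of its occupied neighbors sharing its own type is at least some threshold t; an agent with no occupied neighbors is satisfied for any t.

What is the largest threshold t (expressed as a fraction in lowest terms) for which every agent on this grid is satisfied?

Row 1: (1,1)O 2/2 · (1,2)O 4/4 · (1,3)O 2/2
Row 2: (2,1)O 4/4 · (2,3)O 4/4
Row 3: (3,1)O 2/2 · (3,2)O 5/5 · (3,3)O 4/4
Row 4: (4,3)O 4/5 · (4,4)O 3/3
Row 5: (5,1)X 3/3 · (5,2)X 3/4 · (5,4)O 3/3
Row 6: (6,1)X 3/3 · (6,2)X 4/4 · (6,4)O 1/3
Row 7: (7,3)X 2/3 · (7,4)X 1/2
The smallest same-type fraction is 1/3 at (6,4), which reduces to 1/3. Any threshold above that leaves this agent unsatisfied.

1/3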